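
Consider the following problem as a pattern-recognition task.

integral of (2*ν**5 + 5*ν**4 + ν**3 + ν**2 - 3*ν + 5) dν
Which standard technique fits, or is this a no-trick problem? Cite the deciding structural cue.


Verdict: no special technique — every term is a constant multiple of a power of ν; term-wise power-rule integration needs no preliminary transformation.


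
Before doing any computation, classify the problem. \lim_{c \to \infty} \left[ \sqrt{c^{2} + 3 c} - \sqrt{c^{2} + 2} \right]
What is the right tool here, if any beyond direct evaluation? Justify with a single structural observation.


Method: conjugate multiplication — the difference \sqrt{c^{2} + 3 c} - \sqrt{c^{2} + 2} is an ∞ − ∞ stalemate; its conjugate partner breaks the tie.


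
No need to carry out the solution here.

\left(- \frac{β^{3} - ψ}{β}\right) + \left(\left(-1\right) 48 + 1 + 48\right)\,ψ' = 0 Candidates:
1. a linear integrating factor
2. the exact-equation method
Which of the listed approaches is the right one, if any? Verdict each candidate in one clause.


Best approach: a linear integrating factor — the unknown enters only to the first power against a nonzero forcing term — the integrating-factor template applies directly.
- a linear integrating factor — a fit — the right tool for this form.
- the exact-equation method — exactness fails on the nose — the mixed partials do not match.


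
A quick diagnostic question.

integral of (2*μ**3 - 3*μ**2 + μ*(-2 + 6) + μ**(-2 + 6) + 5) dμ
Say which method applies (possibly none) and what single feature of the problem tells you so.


Verdict: no special technique — nothing composite, nothing rational, nothing trigonometric — each constant-multiple power of μ integrates by the power rule alone.


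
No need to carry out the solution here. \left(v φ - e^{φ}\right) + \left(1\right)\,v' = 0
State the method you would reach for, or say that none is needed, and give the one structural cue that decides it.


Best approach: a linear integrating factor — the equation is linear in v with coefficient φ; multiplying by the integrating factor exp(∫φ) makes the left side a perfect derivative.


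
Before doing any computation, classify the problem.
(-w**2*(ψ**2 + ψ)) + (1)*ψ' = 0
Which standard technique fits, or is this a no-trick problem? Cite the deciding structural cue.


Diagnosis: separation of variables — solved for the derivative, the right side factors as w**2 times ψ**2 + ψ — all w-dependence separates from all ψ-dependence. Rearranged, this also fits the Bernoulli template directly; separation reads the product structure as given.


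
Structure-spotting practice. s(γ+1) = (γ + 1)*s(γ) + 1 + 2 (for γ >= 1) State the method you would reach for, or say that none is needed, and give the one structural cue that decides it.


Method: a summation factor — an index-dependent multiplier γ + 1 rules out characteristic roots; a summation factor converts it to a pure difference.


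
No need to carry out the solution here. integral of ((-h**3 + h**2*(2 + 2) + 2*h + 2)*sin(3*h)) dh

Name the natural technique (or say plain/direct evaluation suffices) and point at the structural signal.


Technique: integration by parts — (-h**3 + h**2*(2 + 2) + 2*h + 2) dies after finitely many derivatives while sin(3*h) cycles under integration — the tabular/parts setup.


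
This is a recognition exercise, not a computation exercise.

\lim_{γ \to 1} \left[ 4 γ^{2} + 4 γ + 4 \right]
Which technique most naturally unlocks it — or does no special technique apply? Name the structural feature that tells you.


Technique: no special technique — nothing blocks direct substitution at 1: plug in and finish.


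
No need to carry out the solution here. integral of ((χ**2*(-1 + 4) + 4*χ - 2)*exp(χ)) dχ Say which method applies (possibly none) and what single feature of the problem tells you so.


Method: integration by parts — the integrand splits as (χ**2*(-1 + 4) + 4*χ - 2) times exp(χ) — repeatedly differentiating the polynomial part kills it, which is the parts ladder.


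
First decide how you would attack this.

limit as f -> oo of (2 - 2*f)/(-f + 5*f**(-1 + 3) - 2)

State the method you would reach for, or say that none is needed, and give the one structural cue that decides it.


Best approach: dominant-term comparison — divide by the highest power of f present: lower-order terms vanish and the dominant ratio remains. l'Hôpital's at-infinity variant applies to the expression viewed as a single quotient; the leading-term comparison is the direct route.


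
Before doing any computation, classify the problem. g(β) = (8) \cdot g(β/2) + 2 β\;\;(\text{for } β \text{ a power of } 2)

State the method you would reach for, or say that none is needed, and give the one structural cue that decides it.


Best approach: the master substitution — the argument shrinks by the factor 2, so measure the index on a logarithmic scale and the recursion becomes a shift.


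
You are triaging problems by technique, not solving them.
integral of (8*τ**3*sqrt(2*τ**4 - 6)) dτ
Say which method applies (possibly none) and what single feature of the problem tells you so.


Best approach: u-substitution — a chain-rule shadow: 8*τ**3 alongside a function of 2*τ**4 - 6 means u = 2*τ**4 - 6 unwinds the composition in one step.


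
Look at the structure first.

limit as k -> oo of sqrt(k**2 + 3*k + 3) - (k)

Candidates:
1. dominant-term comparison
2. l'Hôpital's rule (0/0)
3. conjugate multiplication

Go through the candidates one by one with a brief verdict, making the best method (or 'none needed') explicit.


Best approach: conjugate multiplication — neither sqrt(k**2 + 3*k + 3) nor k converges alone, so rewrite their difference as a conjugate-rationalized quotient first.
- dominant-term comparison: leading-power comparison does not apply to this form.
- l'Hôpital's rule (0/0): substitution produces ∞ − ∞ rather than a vanishing quotient; the rule needs a 0/0 ratio to act on.
- conjugate multiplication — a fit — the right tool for this form.


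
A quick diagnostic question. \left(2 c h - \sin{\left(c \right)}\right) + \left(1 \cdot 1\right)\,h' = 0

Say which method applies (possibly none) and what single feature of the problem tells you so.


Best approach: a linear integrating factor — linear in the unknown with genuine forcing: multiply through by the exponential of the integrated coefficient and the left side closes into one derivative.


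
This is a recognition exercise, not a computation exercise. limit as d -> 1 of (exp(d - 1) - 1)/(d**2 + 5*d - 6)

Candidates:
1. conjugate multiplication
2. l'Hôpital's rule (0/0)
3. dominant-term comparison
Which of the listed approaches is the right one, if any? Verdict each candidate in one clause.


Diagnosis: l'Hôpital's rule (0/0) — substituting 1 gives 0 over 0; differentiate top and bottom once and re-evaluate. Known elementary limits would finish this too — the rule just bypasses the case analysis.
- conjugate multiplication — multiplying by a conjugate would not remove any indeterminacy here.
- l'Hôpital's rule (0/0) — yes — fits the structure here.
- dominant-term comparison: no dominant power emerges to decide the limit by degree comparison.


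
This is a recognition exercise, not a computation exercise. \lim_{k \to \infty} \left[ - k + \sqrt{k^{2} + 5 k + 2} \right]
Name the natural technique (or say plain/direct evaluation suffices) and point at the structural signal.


Method: conjugate multiplication — divergence minus divergence hides a finite answer — expose it by pairing \sqrt{k^{2} + 5 k + 2} - k with its conjugate.


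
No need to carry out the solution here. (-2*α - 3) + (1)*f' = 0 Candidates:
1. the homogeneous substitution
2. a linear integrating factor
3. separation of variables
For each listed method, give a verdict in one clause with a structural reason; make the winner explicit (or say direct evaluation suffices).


Verdict: no special technique — with f absent the equation is not coupled at all: direct integration in α.
- the homogeneous substitution: solved for the derivative, the right side changes under joint scaling of the two variables.
- a linear integrating factor: the linear template holds only trivially here (the unknown is absent, so the coefficient is zero) — the method is not the natural label.
- separation of variables: separation is only trivially available — with the unknown absent from the slope this is a direct integration, not a separation problem.


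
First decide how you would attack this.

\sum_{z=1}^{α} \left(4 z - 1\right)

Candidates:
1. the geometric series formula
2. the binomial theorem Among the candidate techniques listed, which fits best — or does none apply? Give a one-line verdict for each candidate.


Technique: no special technique — no ratio, no shift structure, no binomial pattern: sum the constant-multiple powers of z with known formulas.
- the geometric series formula — dividing successive terms gives an index-dependent quantity, not a constant.
- the binomial theorem — no binomial coefficients pair with matched powers.


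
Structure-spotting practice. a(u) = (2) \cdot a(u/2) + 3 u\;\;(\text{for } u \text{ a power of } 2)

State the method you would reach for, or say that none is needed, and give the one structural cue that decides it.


Technique: the master substitution — treat m = log base 2 of u as the new clock: one recursion step advances m by one while u scales by 2.


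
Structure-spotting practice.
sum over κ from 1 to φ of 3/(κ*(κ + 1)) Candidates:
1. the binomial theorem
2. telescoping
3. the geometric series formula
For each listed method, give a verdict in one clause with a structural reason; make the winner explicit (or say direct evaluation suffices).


Diagnosis: telescoping — one partial-fraction pass turns 3/(κ*(κ + 1)) into a shifted difference, and shifted differences telescope.
- the binomial theorem — there is no sum-raised-to-a-power identity hiding in these terms.
- telescoping: applicable, and directly so.
- the geometric series formula — consecutive terms are not related by a fixed multiplier.


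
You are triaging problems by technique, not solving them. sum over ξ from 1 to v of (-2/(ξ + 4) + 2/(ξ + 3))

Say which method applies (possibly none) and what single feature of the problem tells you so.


Diagnosis: telescoping — this sum is a zipper: each term contributes 2/(ξ + 3) and removes the next index's value, which the following term puts back, closing term by term.


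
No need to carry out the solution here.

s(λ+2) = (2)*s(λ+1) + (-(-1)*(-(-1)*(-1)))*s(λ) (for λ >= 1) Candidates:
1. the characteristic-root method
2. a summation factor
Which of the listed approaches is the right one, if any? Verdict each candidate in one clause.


Verdict: the characteristic-root method — this is the constant-coefficient homogeneous case — the whole solution in λ reduces to a polynomial's roots.
- the characteristic-root method: applies; the problem has the shape this method handles.
- a summation factor: the recurrence reaches back more than one step, outside the first-order family a summation factor normalizes.


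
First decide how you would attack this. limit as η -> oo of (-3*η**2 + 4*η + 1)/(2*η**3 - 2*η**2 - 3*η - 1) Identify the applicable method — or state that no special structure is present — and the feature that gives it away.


Best approach: dominant-term comparison — at large η only the top-degree terms survive; compare the leading terms and the limit falls out. l'Hôpital's at-infinity variant applies to the expression viewed as a single quotient; the leading-term comparison is the direct route.


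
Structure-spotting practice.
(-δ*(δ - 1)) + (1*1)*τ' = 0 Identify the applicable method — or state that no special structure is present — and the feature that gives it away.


Diagnosis: no special technique — the slope is a pure function of δ; integrate both sides and be done.


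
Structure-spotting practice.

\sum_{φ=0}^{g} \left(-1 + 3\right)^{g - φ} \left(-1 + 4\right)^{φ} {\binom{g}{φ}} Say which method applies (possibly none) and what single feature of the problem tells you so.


Diagnosis: the binomial theorem — terms weighting {\binom{g}{φ}} against matched powers of 3 and (-1 + 3) reassemble into (3 + (-1 + 3))^g by the binomial theorem.


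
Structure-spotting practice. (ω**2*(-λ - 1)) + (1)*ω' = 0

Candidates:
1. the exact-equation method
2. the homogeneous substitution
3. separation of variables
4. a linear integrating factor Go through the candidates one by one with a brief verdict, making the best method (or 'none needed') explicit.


Best approach: separation of variables — all dependence on the two variables factors apart, the defining separable shape.
- the exact-equation method: the mixed-partials test fails on this split — it is not an exact differential as presented.
- the homogeneous substitution — the ratio substitution does not collapse this equation.
- separation of variables: yes — fits the structure here.
- a linear integrating factor: the unknown enters nonlinearly (through a power, a denominator, or a transcendental function), which the linear integrating-factor recipe cannot absorb as-is — any repair would come from a preliminary substitution, not the factor.


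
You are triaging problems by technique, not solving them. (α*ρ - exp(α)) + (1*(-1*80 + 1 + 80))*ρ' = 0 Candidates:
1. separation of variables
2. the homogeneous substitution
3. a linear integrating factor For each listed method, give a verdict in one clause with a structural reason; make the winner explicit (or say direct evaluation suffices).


Method: a linear integrating factor — the equation is linear in ρ with coefficient α; multiplying by the integrating factor exp(∫α) makes the left side a perfect derivative.
- separation of variables: the two dependences do not factor apart.
- the homogeneous substitution: the slope does not depend on the ratio of the variables alone.
- a linear integrating factor: yes, a natural case for it.


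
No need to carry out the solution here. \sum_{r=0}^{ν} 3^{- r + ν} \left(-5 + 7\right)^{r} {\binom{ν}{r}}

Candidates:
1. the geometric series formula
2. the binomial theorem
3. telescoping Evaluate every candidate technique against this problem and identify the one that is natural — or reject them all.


Technique: the binomial theorem — {\binom{ν}{r}} weighting matched powers of (-5 + 7) and 3 is the expanded form of ((-5 + 7) + 3)^ν — fold it back up.
- the geometric series formula: the term-to-term ratio changes with the index, so the geometric formula cannot close it.
- the binomial theorem: yes — fits the structure here.
- telescoping — computed from the summand as displayed, the partial sums build up without the pairwise collapse telescoping exploits.


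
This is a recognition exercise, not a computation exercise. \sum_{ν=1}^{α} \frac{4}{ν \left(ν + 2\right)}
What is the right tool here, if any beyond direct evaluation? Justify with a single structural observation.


Best approach: telescoping — the summand \frac{4}{ν \left(ν + 2\right)} decomposes into fractions whose poles differ by an integer shift — the series collapses.


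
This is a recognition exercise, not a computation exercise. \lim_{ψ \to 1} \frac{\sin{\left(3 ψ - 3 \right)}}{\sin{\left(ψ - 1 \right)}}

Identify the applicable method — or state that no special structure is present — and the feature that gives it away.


Diagnosis: l'Hôpital's rule (0/0) — substituting 1 gives 0 over 0; differentiate top and bottom once and re-evaluate. One could equally expand both pieces locally and compare leading terms; the rule does that in one stroke.


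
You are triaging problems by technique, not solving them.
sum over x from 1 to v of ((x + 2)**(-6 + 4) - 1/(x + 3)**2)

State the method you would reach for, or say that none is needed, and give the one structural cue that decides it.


Method: telescoping — the summand is (x + 2)**(-6 + 4) minus the same expression shifted by one, so consecutive terms cancel in pairs.


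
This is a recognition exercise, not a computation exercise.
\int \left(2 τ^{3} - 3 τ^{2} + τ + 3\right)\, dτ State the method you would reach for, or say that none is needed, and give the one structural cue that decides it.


Diagnosis: no special technique — nothing composite, nothing rational, nothing trigonometric — each constant-multiple power of τ integrates by the power rule alone.


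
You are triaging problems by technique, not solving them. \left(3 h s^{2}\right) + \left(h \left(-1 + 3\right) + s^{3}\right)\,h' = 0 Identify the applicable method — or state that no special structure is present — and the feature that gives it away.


Diagnosis: the exact-equation method — because the two cross partials coincide, the form is conservative as written — recover its potential in (s, h).


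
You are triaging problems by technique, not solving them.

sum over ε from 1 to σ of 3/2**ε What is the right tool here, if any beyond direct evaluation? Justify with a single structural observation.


Method: the geometric series formula — consecutive terms stand in a fixed index-free ratio — the geometric sum formula closes it.


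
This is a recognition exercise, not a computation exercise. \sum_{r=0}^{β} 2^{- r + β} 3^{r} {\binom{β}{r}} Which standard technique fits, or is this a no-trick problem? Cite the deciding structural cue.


Technique: the binomial theorem — binomial coefficients against complementary powers of 3 and 2: recognize the binomial expansion and resum.


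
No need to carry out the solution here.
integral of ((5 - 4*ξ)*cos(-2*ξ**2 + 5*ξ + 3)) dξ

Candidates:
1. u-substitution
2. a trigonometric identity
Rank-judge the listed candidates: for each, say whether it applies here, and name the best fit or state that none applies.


Verdict: u-substitution — structure check: outer function, inner expression -2*ξ**2 + 5*ξ + 3, inner derivative as a factor — the classic u = -2*ξ**2 + 5*ξ + 3 pattern.
- u-substitution — applicable, and directly so.
- a trigonometric identity — there is no trigonometric structure whose rewriting would simplify the integrand.


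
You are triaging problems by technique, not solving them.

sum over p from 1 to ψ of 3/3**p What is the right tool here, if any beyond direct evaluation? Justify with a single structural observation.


Technique: the geometric series formula — consecutive terms stand in a fixed index-free ratio — the geometric sum formula closes it.


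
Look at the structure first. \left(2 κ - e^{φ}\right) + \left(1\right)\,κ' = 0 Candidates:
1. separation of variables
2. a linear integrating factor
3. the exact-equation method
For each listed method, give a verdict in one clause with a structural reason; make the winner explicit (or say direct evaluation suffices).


Diagnosis: a linear integrating factor — κ appears only to the first power with coefficient 2 — the classic integrating-factor setup.
- separation of variables: no division isolates the independent variable from the unknown.
- a linear integrating factor: yes, a natural case for it.
- the exact-equation method: the mixed-partials test fails on this split — it is not an exact differential as presented.


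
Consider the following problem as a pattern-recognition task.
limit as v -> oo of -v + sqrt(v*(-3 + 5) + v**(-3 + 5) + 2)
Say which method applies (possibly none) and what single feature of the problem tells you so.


Verdict: conjugate multiplication — this difference gives up after one conjugate multiplication — the radical structure cancels against its conjugate.


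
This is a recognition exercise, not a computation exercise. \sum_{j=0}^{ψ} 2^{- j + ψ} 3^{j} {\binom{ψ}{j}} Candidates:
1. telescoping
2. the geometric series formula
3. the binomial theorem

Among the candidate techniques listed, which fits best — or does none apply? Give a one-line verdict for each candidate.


Diagnosis: the binomial theorem — the binomial coefficients weight matched powers of 3 and 2, which is exactly the expansion of a binomial power.
- telescoping: writing out consecutive terms as given produces no pairwise cancellation.
- the geometric series formula — no single multiplier carries one term to the next throughout the sum.
- the binomial theorem: yes, a natural case for it.


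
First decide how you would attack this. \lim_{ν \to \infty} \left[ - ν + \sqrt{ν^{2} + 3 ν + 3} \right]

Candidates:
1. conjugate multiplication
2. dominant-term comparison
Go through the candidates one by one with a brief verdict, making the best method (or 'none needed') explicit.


Technique: conjugate multiplication — both pieces blow up but their difference is finite; the conjugate trick rationalizes \sqrt{ν^{2} + 3 ν + 3} - ν.
- conjugate multiplication: yes, a natural case for it.
- dominant-term comparison: this limit is not decided by comparing leading-term growth at infinity.


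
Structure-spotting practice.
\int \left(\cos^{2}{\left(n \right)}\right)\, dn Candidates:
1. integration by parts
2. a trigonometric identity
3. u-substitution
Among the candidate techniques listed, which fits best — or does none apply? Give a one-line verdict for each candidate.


Best approach: a trigonometric identity — \cos^{2}{\left(n \right)} calls for power reduction: rewrite via double angles before any antiderivative is attempted.
- integration by parts — not the natural route: no polynomial-kernel product appears — a recursive parts reduction of the trigonometric product exists, but the identity rewrite is direct.
- a trigonometric identity: applicable, and directly so.
- u-substitution — no subexpression of the integrand serves as a whole-integral substitution inner — individual terms may offer their own, but none carries its derivative as a factor of the full integrand; a working change of variable would have to be constructed from outside the expression.


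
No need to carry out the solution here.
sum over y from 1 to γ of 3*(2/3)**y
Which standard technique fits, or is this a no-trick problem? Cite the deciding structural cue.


Method: the geometric series formula — term-over-term division gives 2/3 every time — index-free ratio, geometric sum formula applies.


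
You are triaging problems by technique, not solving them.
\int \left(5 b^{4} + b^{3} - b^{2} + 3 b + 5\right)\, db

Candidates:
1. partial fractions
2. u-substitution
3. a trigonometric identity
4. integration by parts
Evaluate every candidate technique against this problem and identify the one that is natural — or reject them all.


Diagnosis: no special technique — nothing composite, nothing rational, nothing trigonometric — each constant-multiple power of b integrates by the power rule alone.
- partial fractions — the expression is not a ratio of polynomials that decomposes further.
- u-substitution: no substitution does more than relabel what direct integration already handles.
- a trigonometric identity — no sine or cosine appears, so there is nothing for a trigonometric identity to act on.
- integration by parts — parts would only shuffle a directly integrable integrand.


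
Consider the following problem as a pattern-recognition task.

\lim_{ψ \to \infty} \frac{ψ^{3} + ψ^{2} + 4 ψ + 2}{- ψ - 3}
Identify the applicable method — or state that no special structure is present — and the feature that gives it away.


Technique: dominant-term comparison — divide through by the highest power of ψ; every lower-order term dies and the dominant terms decide the limit. As a single quotient, the ∞/∞ shape would yield to repeated differentiation as well — the growth comparison gets there in one look.


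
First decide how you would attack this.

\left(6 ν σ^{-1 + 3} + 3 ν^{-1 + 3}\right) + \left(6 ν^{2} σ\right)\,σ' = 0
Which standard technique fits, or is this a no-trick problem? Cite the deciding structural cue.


Verdict: the exact-equation method — equality of cross partials is the green light — assemble the potential function term by term.


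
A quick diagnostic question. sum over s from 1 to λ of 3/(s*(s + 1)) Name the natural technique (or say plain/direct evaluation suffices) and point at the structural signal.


Technique: telescoping — integer-spaced poles in 3/(s*(s + 1)) are the telescoping signature in disguise.


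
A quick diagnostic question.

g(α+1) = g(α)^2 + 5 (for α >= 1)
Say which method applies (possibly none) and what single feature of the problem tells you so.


Diagnosis: no special technique — once the recursion is nonlinear, characteristic roots, master substitutions, and summation factors are all off the table.


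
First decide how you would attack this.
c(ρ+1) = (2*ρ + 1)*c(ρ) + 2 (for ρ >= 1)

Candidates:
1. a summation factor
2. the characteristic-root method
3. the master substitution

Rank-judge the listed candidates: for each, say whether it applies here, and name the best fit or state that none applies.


Method: a summation factor — an index-dependent multiplier 2*ρ + 1 rules out characteristic roots; a summation factor converts it to a pure difference.
- a summation factor — yes — fits the structure here.
- the characteristic-root method: an index-dependent weight blocks the pure exponential ansatz.
- the master substitution — this is shift-type recursion, outside the divide-and-conquer template.


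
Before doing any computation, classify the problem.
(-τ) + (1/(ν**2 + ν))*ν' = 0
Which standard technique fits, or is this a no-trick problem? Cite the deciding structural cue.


Verdict: separation of variables — the derivative equals a pure function of τ (namely τ) times a pure function of ν (namely ν**2 + ν); divide and integrate each side. A Bernoulli substitution applies to this equation as given; separation takes the same equation in its displayed form.


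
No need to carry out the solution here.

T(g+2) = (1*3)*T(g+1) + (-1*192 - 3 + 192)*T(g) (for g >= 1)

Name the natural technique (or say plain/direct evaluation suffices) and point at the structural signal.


Diagnosis: the characteristic-root method — the recurrence treats every index alike (constant coefficients, no forcing) — precisely the regime where r^g trials close it.


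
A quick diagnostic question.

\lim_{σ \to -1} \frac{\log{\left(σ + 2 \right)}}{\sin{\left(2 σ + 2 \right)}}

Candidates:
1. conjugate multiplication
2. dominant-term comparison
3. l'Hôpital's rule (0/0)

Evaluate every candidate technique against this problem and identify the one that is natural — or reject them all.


Diagnosis: l'Hôpital's rule (0/0) — numerator and denominator both vanish at -1 — a genuine 0/0 form, which is exactly when l'Hôpital applies. One could equally expand both pieces locally and compare leading terms; the rule does that in one stroke.
- conjugate multiplication — multiplying by a conjugate would not remove any indeterminacy here.
- dominant-term comparison — this limit is not decided by comparing leading-term growth at infinity.
- l'Hôpital's rule (0/0): a fit — the right tool for this form.


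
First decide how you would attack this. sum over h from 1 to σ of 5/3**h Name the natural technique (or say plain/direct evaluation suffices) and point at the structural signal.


Technique: the geometric series formula — consecutive terms stand in a fixed index-free ratio — the geometric sum formula closes it.


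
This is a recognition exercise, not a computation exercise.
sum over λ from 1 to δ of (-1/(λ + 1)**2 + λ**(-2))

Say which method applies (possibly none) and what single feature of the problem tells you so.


Verdict: telescoping — the summand is λ**(-2) minus the same expression shifted by one, so consecutive terms cancel in pairs.


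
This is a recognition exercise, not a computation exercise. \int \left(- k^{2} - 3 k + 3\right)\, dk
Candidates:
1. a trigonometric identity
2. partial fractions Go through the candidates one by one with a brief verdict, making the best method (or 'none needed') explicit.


Method: no special technique — nothing composite, nothing rational, nothing trigonometric — each constant-multiple power of k integrates by the power rule alone.
- a trigonometric identity: there is no trigonometric structure at all — the integrand carries no sine or cosine to rewrite.
- partial fractions — there is no rational-function structure to decompose.


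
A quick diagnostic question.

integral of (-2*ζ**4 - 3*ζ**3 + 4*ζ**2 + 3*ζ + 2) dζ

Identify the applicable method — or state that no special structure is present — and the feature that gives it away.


Method: no special technique — a term-by-term power-rule job in ζ; no substitution or rearrangement earns its keep here.


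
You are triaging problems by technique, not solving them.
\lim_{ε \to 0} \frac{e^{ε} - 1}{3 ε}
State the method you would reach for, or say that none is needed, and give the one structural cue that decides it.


Best approach: l'Hôpital's rule (0/0) — plug in 0: top and bottom both hit zero, so differentiate each and retry. Expanding numerator and denominator to first order gives the same value — the rule automates exactly that.


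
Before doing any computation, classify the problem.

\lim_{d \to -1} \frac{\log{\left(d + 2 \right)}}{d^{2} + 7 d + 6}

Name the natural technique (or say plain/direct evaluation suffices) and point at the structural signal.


Verdict: l'Hôpital's rule (0/0) — both numerator and denominator vanish at -1: the genuine 0/0 indeterminate that l'Hôpital exists for. Known elementary limits would finish this too — the rule just bypasses the case analysis.


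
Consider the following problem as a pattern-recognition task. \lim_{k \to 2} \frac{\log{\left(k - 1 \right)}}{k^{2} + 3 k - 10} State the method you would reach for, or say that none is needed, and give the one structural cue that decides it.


Technique: l'Hôpital's rule (0/0) — numerator and denominator both vanish at 2 — a genuine 0/0 form, which is exactly when l'Hôpital applies. The standard small-argument limits would also carry it; the rule is the systematic route.


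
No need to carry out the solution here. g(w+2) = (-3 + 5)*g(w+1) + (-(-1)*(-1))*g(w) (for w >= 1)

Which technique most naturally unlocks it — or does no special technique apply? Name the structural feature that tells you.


Best approach: the characteristic-root method — because shifting w leaves the equation's coefficients unchanged, exponential trials reduce it to algebra.


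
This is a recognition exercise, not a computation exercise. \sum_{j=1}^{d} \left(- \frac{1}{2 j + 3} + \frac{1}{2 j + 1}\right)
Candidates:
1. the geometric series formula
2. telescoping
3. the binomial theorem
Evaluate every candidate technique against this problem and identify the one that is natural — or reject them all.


Best approach: telescoping — the summand is built as \frac{1}{2 j + 1} minus its own successor — adjacent terms annihilate down the line.
- the geometric series formula — the term-to-term ratio drifts with the index — the one thing the geometric formula cannot absorb.
- telescoping: applicable, and directly so.
- the binomial theorem — no binomial coefficients pair up with complementary powers here.


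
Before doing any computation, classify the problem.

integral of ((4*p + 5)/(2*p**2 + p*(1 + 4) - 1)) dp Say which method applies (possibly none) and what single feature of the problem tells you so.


Method: u-substitution — gathered as a product, the integrand carries the factor 4*p + 5 — up to a constant, the derivative of the inner expression (2*p**2 + p*(1 + 4) - 1) — so u = (2*p**2 + p*(1 + 4) - 1) collapses the integral.


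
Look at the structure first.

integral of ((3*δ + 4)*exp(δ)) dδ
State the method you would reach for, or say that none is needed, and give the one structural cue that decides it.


Method: integration by parts — differentiate 3*δ + 4, integrate exp(δ): each pass lowers the polynomial degree, so parts terminates.


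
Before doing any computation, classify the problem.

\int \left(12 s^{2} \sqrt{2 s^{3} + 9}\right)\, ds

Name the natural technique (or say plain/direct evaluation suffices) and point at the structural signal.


Technique: u-substitution — spotting that 12 s^{2} is a constant multiple of the derivative of 2 s^{3} + 9 is the key observation — substitute u = 2 s^{3} + 9 and the integral becomes one-dimensional in u.


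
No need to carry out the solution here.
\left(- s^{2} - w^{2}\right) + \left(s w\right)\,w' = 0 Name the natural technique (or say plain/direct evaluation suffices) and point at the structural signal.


Method: the homogeneous substitution — scaling s and w together leaves the slope fixed — it depends only on w/s, so substitute the ratio. Rearranged, this also fits the Bernoulli template directly; the homogeneous substitution reads the structure without the rearrangement.


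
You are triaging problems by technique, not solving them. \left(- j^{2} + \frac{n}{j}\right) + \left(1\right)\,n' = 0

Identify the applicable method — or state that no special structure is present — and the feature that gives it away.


Diagnosis: a linear integrating factor — linear in the unknown with genuine forcing: multiply through by the exponential of the integrated coefficient and the left side closes into one derivative.


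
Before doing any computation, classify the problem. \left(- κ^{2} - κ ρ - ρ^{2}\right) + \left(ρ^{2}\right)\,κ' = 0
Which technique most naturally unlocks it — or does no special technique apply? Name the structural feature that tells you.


Verdict: the homogeneous substitution — the slope is degree-zero homogeneous: the ratio substitution v = κ/ρ collapses it.


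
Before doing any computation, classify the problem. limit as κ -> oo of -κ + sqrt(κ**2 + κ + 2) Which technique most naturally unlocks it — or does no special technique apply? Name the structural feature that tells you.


Diagnosis: conjugate multiplication — both pieces blow up but their difference is finite; the conjugate trick rationalizes sqrt(κ**2 + κ + 2) - κ.


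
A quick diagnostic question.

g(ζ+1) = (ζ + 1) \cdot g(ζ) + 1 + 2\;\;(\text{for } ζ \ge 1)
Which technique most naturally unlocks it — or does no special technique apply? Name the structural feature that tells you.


Technique: a summation factor — because the multiplier ζ + 1 is index-dependent, divide through by its running product and sum the resulting differences.


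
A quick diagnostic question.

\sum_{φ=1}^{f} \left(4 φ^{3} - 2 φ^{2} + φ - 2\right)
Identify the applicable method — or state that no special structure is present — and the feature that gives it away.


Method: no special technique — nothing telescopes and nothing is geometric; polynomial terms in φ sum term by term.


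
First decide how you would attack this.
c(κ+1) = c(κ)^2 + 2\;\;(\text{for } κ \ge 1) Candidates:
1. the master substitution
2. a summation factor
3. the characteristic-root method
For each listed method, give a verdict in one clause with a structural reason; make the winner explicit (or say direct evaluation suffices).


Diagnosis: no special technique — the unknown sequence enters the update nonlinearly, so no linear method fits the recurrence as written — direct iteration remains.
- the master substitution — the recursion shifts the index rather than dividing it.
- a summation factor — no summation factor applies — the rule is not linear in the sequence values.
- the characteristic-root method — the recursion is nonlinear in the sequence values, so no linear-modes ansatz applies.


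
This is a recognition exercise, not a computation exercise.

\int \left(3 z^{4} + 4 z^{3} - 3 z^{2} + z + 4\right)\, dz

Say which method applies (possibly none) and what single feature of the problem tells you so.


Best approach: no special technique — the integrand is a sum of constant multiples of powers of z — integrate term by term.


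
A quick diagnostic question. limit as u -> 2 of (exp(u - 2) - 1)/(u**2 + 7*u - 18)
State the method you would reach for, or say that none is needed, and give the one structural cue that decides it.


Diagnosis: l'Hôpital's rule (0/0) — numerator and denominator both vanish at 2 — a genuine 0/0 form, which is exactly when l'Hôpital applies. Known elementary limits would finish this too — the rule just bypasses the case analysis.


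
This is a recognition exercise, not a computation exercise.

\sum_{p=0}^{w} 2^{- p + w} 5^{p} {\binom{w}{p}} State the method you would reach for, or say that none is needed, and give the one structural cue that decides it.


Method: the binomial theorem — terms weighting {\binom{w}{p}} against matched powers of 5 and 2 reassemble into (5 + 2)^w by the binomial theorem.


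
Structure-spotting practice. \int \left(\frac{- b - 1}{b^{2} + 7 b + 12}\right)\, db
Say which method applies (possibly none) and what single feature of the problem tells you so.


Diagnosis: partial fractions — a proper rational integrand whose denominator splits into simpler factors — decompose into partial fractions first.


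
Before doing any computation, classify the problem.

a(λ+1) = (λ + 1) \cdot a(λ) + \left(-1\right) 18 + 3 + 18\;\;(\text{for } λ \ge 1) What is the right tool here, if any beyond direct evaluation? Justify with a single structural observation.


Method: a summation factor — rescale the sequence by the product of the weights λ + 1 so far — the recurrence collapses to a plain running sum.


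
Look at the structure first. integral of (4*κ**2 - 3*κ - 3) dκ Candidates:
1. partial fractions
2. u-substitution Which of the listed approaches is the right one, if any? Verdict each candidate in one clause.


Technique: no special technique — the integrand is a sum of constant multiples of powers of κ — integrate term by term.
- partial fractions: there is no rational-function structure to decompose.
- u-substitution: no substitution does more than relabel what direct integration already handles.


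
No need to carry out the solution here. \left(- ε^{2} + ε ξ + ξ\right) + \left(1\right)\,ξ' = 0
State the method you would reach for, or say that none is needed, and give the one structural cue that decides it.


Method: a linear integrating factor — linear in the unknown with genuine forcing: multiply through by the exponential of the integrated coefficient and the left side closes into one derivative.


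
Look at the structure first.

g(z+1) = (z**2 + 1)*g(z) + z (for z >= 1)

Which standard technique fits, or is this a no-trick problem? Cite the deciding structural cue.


Best approach: a summation factor — rescale the sequence by the product of the weights z**2 + 1 so far — the recurrence collapses to a plain running sum.


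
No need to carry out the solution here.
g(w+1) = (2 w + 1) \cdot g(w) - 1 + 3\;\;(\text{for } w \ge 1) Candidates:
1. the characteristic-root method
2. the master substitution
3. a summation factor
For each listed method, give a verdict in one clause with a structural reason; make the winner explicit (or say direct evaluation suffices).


Verdict: a summation factor — it is first-order linear but the coefficient 2 w + 1 depends on the index, so multiply through by a summation factor to telescope it.
- the characteristic-root method: the coefficients change with the index, which the root method cannot absorb.
- the master substitution: no fixed divisor shrinks the index between calls.
- a summation factor: yes, a natural case for it.
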